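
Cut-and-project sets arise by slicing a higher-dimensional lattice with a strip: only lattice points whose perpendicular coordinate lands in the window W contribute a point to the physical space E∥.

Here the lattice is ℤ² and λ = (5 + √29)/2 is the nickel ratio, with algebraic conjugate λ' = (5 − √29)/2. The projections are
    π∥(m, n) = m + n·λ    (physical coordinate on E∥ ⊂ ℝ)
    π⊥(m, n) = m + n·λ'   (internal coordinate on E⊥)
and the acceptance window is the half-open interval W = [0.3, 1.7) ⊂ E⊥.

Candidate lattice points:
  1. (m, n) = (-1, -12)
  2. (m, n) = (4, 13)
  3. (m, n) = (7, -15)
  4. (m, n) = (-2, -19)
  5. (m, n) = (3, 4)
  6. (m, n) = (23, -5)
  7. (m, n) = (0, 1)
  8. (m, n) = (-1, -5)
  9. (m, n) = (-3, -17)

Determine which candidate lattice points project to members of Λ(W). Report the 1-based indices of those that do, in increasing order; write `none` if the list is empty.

Numerically λ ≈ 5.192582 and λ' = −1/λ ≈ -0.192582.
[1] lift (-1,-12): star map gives 1.310989; window check 0.3 ≤ 1.310989 < 1.7 is true → IN Λ
[2] lift (4,13): star map gives 1.496429; window check 0.3 ≤ 1.496429 < 1.7 is true → IN Λ
[3] lift (7,-15): star map gives 9.888736; window check 0.3 ≤ 9.888736 < 1.7 is false → out
[4] lift (-2,-19): star map gives 1.659066; window check 0.3 ≤ 1.659066 < 1.7 is true → IN Λ
[5] lift (3,4): star map gives 2.229670; window check 0.3 ≤ 2.229670 < 1.7 is false → out
[6] lift (23,-5): star map gives 23.962912; window check 0.3 ≤ 23.962912 < 1.7 is false → out
[7] lift (0,1): star map gives -0.192582; window check 0.3 ≤ -0.192582 < 1.7 is false → out
[8] lift (-1,-5): star map gives -0.037088; window check 0.3 ≤ -0.037088 < 1.7 is false → out
[9] lift (-3,-17): star map gives 0.273901; window check 0.3 ≤ 0.273901 < 1.7 is false → out

1, 2, 4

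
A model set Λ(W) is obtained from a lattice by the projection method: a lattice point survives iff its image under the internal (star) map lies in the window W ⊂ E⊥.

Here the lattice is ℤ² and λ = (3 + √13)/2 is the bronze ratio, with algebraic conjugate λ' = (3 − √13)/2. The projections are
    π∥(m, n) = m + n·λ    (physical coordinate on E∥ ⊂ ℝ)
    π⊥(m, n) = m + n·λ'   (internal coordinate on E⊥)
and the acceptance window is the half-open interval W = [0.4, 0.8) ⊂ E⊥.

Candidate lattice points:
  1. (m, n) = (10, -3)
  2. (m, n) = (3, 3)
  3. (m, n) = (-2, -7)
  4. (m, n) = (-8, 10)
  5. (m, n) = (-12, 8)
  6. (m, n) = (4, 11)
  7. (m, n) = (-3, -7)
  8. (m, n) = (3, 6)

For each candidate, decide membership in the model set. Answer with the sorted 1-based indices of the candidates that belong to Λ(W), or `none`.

6

λ' = (3−√13)/2 ≈ -0.302776.
candidate 1: (m,n)=(10,-3) → π∥ = 10-3·λ ≈ 0.091673, π⊥ = 10-3·λ' ≈ 10.908327 ∉ [0.4, 0.8) ⇒ out
candidate 2: (m,n)=(3,3) → π∥ = 3+3·λ ≈ 12.908327, π⊥ = 3+3·λ' ≈ 2.091673 ∉ [0.4, 0.8) ⇒ out
candidate 3: (m,n)=(-2,-7) → π∥ = -2-7·λ ≈ -25.119429, π⊥ = -2-7·λ' ≈ 0.119429 ∉ [0.4, 0.8) ⇒ out
candidate 4: (m,n)=(-8,10) → π∥ = -8+10·λ ≈ 25.027756, π⊥ = -8+10·λ' ≈ -11.027756 ∉ [0.4, 0.8) ⇒ out
candidate 5: (m,n)=(-12,8) → π∥ = -12+8·λ ≈ 14.422205, π⊥ = -12+8·λ' ≈ -14.422205 ∉ [0.4, 0.8) ⇒ out
candidate 6: (m,n)=(4,11) → π∥ = 4+11·λ ≈ 40.330532, π⊥ = 4+11·λ' ≈ 0.669468 ∈ [0.4, 0.8) ⇒ IN Λ
candidate 7: (m,n)=(-3,-7) → π∥ = -3-7·λ ≈ -26.119429, π⊥ = -3-7·λ' ≈ -0.880571 ∉ [0.4, 0.8) ⇒ out
candidate 8: (m,n)=(3,6) → π∥ = 3+6·λ ≈ 22.816654, π⊥ = 3+6·λ' ≈ 1.183346 ∉ [0.4, 0.8) ⇒ out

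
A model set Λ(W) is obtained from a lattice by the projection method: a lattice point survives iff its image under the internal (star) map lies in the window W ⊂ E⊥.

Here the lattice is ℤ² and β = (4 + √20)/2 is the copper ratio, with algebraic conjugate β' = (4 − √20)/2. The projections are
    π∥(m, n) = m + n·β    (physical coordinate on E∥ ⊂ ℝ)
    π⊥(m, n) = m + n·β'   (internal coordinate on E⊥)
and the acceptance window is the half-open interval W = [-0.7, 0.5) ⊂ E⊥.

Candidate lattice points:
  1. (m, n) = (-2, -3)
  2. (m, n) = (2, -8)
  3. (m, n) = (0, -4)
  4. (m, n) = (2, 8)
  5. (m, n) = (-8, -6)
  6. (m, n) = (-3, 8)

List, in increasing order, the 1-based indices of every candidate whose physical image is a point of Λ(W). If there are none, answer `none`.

Compute β' = (4−√20)/2 = -0.23607, so π⊥(m,n) = m -0.23607·n.
candidate 1: (m,n)=(-2,-3) → π∥ = -2-3·β ≈ -14.70820, π⊥ = -2-3·β' ≈ -1.29180 ∉ [-0.7, 0.5) ⇒ out
candidate 2: (m,n)=(2,-8) → π∥ = 2-8·β ≈ -31.88854, π⊥ = 2-8·β' ≈ 3.88854 ∉ [-0.7, 0.5) ⇒ out
candidate 3: (m,n)=(0,-4) → π∥ = 0-4·β ≈ -16.94427, π⊥ = 0-4·β' ≈ 0.94427 ∉ [-0.7, 0.5) ⇒ out
candidate 4: (m,n)=(2,8) → π∥ = 2+8·β ≈ 35.88854, π⊥ = 2+8·β' ≈ 0.11146 ∈ [-0.7, 0.5) ⇒ IN Λ
candidate 5: (m,n)=(-8,-6) → π∥ = -8-6·β ≈ -33.41641, π⊥ = -8-6·β' ≈ -6.58359 ∉ [-0.7, 0.5) ⇒ out
candidate 6: (m,n)=(-3,8) → π∥ = -3+8·β ≈ 30.88854, π⊥ = -3+8·β' ≈ -4.88854 ∉ [-0.7, 0.5) ⇒ out

4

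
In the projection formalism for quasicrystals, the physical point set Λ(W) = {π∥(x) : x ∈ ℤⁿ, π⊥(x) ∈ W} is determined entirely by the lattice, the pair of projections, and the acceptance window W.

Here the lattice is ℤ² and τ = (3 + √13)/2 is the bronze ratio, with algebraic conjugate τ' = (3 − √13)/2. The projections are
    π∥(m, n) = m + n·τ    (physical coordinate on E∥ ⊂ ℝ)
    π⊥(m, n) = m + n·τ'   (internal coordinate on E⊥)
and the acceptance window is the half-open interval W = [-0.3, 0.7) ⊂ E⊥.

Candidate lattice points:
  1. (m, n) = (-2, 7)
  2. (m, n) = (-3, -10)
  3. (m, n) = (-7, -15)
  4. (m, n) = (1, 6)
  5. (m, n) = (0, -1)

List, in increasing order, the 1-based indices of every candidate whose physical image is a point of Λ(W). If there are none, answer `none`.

Numerically τ ≈ 3.30278 and τ' = −1/τ ≈ -0.30278.
#1 (-2,7): internal coord -2 + (7)·τ' = -4.11943; -4.11943 ∉ [-0.3, 0.7) → out
#2 (-3,-10): internal coord -3 + (-10)·τ' = +0.02776; +0.02776 ∈ [-0.3, 0.7) → IN Λ
#3 (-7,-15): internal coord -7 + (-15)·τ' = -2.45837; -2.45837 ∉ [-0.3, 0.7) → out
#4 (1,6): internal coord 1 + (6)·τ' = -0.81665; -0.81665 ∉ [-0.3, 0.7) → out
#5 (0,-1): internal coord 0 + (-1)·τ' = +0.30278; +0.30278 ∈ [-0.3, 0.7) → IN Λ

2, 5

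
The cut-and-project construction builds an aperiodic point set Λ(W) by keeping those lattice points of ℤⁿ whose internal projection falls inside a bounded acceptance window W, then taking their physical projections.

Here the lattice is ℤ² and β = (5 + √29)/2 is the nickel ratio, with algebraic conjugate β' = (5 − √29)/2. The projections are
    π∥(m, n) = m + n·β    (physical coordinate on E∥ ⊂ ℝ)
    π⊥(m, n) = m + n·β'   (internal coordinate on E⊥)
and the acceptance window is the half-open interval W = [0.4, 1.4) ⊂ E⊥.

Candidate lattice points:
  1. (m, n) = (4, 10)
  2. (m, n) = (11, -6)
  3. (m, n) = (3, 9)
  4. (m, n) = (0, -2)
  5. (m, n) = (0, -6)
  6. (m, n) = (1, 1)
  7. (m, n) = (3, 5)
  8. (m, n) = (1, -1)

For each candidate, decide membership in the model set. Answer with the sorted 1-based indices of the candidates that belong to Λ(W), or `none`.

β' = (5−√29)/2 ≈ -0.1926.
[1] lift (4,10): star map gives 2.0742; window check 0.4 ≤ 2.0742 < 1.4 is false → out
[2] lift (11,-6): star map gives 12.1555; window check 0.4 ≤ 12.1555 < 1.4 is false → out
[3] lift (3,9): star map gives 1.2668; window check 0.4 ≤ 1.2668 < 1.4 is true → IN Λ
[4] lift (0,-2): star map gives 0.3852; window check 0.4 ≤ 0.3852 < 1.4 is false → out
[5] lift (0,-6): star map gives 1.1555; window check 0.4 ≤ 1.1555 < 1.4 is true → IN Λ
[6] lift (1,1): star map gives 0.8074; window check 0.4 ≤ 0.8074 < 1.4 is true → IN Λ
[7] lift (3,5): star map gives 2.0371; window check 0.4 ≤ 2.0371 < 1.4 is false → out
[8] lift (1,-1): star map gives 1.1926; window check 0.4 ≤ 1.1926 < 1.4 is true → IN Λ

3, 5, 6, 8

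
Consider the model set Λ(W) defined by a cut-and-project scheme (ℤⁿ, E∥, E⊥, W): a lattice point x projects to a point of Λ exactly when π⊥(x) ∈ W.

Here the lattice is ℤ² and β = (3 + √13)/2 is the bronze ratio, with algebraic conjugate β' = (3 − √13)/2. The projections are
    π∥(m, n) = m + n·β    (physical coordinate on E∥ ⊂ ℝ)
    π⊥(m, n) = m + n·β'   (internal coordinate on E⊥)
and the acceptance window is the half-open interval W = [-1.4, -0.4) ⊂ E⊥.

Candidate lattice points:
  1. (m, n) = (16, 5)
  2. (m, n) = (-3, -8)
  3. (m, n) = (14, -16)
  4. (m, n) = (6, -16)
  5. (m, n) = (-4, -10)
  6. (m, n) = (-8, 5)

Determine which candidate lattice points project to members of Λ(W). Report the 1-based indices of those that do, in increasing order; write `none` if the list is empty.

2, 5

Numerically β ≈ 3.30278 and β' = −1/β ≈ -0.30278.
candidate 1: (m,n)=(16,5) → π∥ = 16+5·β ≈ 32.51388, π⊥ = 16+5·β' ≈ 14.48612 ∉ [-1.4, -0.4) ⇒ out
candidate 2: (m,n)=(-3,-8) → π∥ = -3-8·β ≈ -29.42221, π⊥ = -3-8·β' ≈ -0.57779 ∈ [-1.4, -0.4) ⇒ IN Λ
candidate 3: (m,n)=(14,-16) → π∥ = 14-16·β ≈ -38.84441, π⊥ = 14-16·β' ≈ 18.84441 ∉ [-1.4, -0.4) ⇒ out
candidate 4: (m,n)=(6,-16) → π∥ = 6-16·β ≈ -46.84441, π⊥ = 6-16·β' ≈ 10.84441 ∉ [-1.4, -0.4) ⇒ out
candidate 5: (m,n)=(-4,-10) → π∥ = -4-10·β ≈ -37.02776, π⊥ = -4-10·β' ≈ -0.97224 ∈ [-1.4, -0.4) ⇒ IN Λ
candidate 6: (m,n)=(-8,5) → π∥ = -8+5·β ≈ 8.51388, π⊥ = -8+5·β' ≈ -9.51388 ∉ [-1.4, -0.4) ⇒ out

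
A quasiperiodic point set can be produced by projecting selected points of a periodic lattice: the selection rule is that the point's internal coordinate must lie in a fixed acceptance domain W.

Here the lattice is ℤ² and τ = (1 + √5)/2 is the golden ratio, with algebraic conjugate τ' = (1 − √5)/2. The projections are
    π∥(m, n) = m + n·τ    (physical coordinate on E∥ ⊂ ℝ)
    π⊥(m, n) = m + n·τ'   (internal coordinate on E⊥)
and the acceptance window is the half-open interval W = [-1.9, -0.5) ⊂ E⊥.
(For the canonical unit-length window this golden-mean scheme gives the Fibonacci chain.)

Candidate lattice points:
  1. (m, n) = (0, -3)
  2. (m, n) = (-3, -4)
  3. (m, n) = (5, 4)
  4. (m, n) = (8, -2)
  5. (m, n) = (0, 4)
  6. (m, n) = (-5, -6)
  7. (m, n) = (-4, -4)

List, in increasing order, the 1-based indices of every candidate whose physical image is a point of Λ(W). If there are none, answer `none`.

Compute τ' = (1−√5)/2 = -0.61803, so π⊥(m,n) = m -0.61803·n.
#1 (0,-3): internal coord 0 + (-3)·τ' = +1.85410; +1.85410 ∉ [-1.9, -0.5) → out
#2 (-3,-4): internal coord -3 + (-4)·τ' = -0.52786; -0.52786 ∈ [-1.9, -0.5) → IN Λ
#3 (5,4): internal coord 5 + (4)·τ' = +2.52786; +2.52786 ∉ [-1.9, -0.5) → out
#4 (8,-2): internal coord 8 + (-2)·τ' = +9.23607; +9.23607 ∉ [-1.9, -0.5) → out
#5 (0,4): internal coord 0 + (4)·τ' = -2.47214; -2.47214 ∉ [-1.9, -0.5) → out
#6 (-5,-6): internal coord -5 + (-6)·τ' = -1.29180; -1.29180 ∈ [-1.9, -0.5) → IN Λ
#7 (-4,-4): internal coord -4 + (-4)·τ' = -1.52786; -1.52786 ∈ [-1.9, -0.5) → IN Λ

2, 6, 7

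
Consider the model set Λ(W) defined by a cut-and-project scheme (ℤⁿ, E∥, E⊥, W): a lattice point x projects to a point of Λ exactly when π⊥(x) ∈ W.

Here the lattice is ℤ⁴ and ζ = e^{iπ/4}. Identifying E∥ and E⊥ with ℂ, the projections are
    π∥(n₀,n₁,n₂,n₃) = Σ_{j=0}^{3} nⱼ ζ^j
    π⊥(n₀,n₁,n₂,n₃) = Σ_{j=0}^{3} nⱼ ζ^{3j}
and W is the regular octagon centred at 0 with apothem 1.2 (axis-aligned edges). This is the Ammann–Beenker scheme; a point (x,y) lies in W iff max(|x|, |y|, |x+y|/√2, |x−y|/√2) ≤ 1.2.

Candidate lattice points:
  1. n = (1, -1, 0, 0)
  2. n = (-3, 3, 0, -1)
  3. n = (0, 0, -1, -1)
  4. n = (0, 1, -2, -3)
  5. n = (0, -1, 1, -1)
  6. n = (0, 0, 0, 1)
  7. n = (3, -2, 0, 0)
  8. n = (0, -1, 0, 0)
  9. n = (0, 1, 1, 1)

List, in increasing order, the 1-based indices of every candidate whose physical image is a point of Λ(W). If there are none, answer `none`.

3, 6, 8, 9

With ζ = e^{iπ/4} the internal vectors are ζ^0,ζ^3,ζ^6,ζ^9.
#1 (1, -1, 0, 0): internal (1.7071, -0.7071); octagon support 1.7071 vs apothem 1.2 → ∉ W
#2 (-3, 3, 0, -1): internal (-5.8284, 1.4142); octagon support 5.8284 vs apothem 1.2 → ∉ W
#3 (0, 0, -1, -1): internal (-0.7071, 0.2929); octagon support 0.7071 vs apothem 1.2 → ∈ W
#4 (0, 1, -2, -3): internal (-2.8284, 0.5858); octagon support 2.8284 vs apothem 1.2 → ∉ W
#5 (0, -1, 1, -1): internal (0.0000, -2.4142); octagon support 2.4142 vs apothem 1.2 → ∉ W
#6 (0, 0, 0, 1): internal (0.7071, 0.7071); octagon support 1.0000 vs apothem 1.2 → ∈ W
#7 (3, -2, 0, 0): internal (4.4142, -1.4142); octagon support 4.4142 vs apothem 1.2 → ∉ W
#8 (0, -1, 0, 0): internal (0.7071, -0.7071); octagon support 1.0000 vs apothem 1.2 → ∈ W
#9 (0, 1, 1, 1): internal (0.0000, 0.4142); octagon support 0.4142 vs apothem 1.2 → ∈ W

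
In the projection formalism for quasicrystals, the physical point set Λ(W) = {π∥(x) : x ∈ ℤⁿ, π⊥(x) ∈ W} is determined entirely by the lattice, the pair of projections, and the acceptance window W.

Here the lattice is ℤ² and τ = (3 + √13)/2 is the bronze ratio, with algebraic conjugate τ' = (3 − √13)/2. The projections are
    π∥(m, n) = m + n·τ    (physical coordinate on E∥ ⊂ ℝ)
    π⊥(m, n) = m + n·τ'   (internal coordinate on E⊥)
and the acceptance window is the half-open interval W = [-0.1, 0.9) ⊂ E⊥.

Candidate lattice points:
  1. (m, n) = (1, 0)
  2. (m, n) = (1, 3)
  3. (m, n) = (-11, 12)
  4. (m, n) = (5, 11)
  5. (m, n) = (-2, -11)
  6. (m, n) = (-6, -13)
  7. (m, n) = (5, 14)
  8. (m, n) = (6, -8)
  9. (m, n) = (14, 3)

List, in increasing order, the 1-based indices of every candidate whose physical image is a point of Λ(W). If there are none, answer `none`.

Numerically τ ≈ 3.30278 and τ' = −1/τ ≈ -0.30278.
#1 (1,0): internal coord 1 + (0)·τ' = +1.00000; +1.00000 ∉ [-0.1, 0.9) → out
#2 (1,3): internal coord 1 + (3)·τ' = +0.09167; +0.09167 ∈ [-0.1, 0.9) → IN Λ
#3 (-11,12): internal coord -11 + (12)·τ' = -14.63331; -14.63331 ∉ [-0.1, 0.9) → out
#4 (5,11): internal coord 5 + (11)·τ' = +1.66947; +1.66947 ∉ [-0.1, 0.9) → out
#5 (-2,-11): internal coord -2 + (-11)·τ' = +1.33053; +1.33053 ∉ [-0.1, 0.9) → out
#6 (-6,-13): internal coord -6 + (-13)·τ' = -2.06392; -2.06392 ∉ [-0.1, 0.9) → out
#7 (5,14): internal coord 5 + (14)·τ' = +0.76114; +0.76114 ∈ [-0.1, 0.9) → IN Λ
#8 (6,-8): internal coord 6 + (-8)·τ' = +8.42221; +8.42221 ∉ [-0.1, 0.9) → out
#9 (14,3): internal coord 14 + (3)·τ' = +13.09167; +13.09167 ∉ [-0.1, 0.9) → out

2, 7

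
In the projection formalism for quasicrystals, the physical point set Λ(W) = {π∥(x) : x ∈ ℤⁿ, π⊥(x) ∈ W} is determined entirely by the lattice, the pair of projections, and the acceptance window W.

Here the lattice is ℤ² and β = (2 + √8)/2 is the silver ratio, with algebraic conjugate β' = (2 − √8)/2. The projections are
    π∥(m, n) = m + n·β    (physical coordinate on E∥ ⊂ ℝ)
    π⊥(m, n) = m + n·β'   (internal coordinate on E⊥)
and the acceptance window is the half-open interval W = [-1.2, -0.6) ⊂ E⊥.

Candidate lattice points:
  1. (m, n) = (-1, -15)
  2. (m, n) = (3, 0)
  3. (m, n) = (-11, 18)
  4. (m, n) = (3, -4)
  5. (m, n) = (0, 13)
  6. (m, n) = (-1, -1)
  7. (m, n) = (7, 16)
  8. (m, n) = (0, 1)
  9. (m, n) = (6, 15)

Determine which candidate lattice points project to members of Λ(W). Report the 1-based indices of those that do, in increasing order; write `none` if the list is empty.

none

Compute β' = (2−√8)/2 = -0.414214, so π⊥(m,n) = m -0.414214·n.
#1 (-1,-15): internal coord -1 + (-15)·β' = +5.213203; +5.213203 ∉ [-1.2, -0.6) → out
#2 (3,0): internal coord 3 + (0)·β' = +3.000000; +3.000000 ∉ [-1.2, -0.6) → out
#3 (-11,18): internal coord -11 + (18)·β' = -18.455844; -18.455844 ∉ [-1.2, -0.6) → out
#4 (3,-4): internal coord 3 + (-4)·β' = +4.656854; +4.656854 ∉ [-1.2, -0.6) → out
#5 (0,13): internal coord 0 + (13)·β' = -5.384776; -5.384776 ∉ [-1.2, -0.6) → out
#6 (-1,-1): internal coord -1 + (-1)·β' = -0.585786; -0.585786 ∉ [-1.2, -0.6) → out
#7 (7,16): internal coord 7 + (16)·β' = +0.372583; +0.372583 ∉ [-1.2, -0.6) → out
#8 (0,1): internal coord 0 + (1)·β' = -0.414214; -0.414214 ∉ [-1.2, -0.6) → out
#9 (6,15): internal coord 6 + (15)·β' = -0.213203; -0.213203 ∉ [-1.2, -0.6) → out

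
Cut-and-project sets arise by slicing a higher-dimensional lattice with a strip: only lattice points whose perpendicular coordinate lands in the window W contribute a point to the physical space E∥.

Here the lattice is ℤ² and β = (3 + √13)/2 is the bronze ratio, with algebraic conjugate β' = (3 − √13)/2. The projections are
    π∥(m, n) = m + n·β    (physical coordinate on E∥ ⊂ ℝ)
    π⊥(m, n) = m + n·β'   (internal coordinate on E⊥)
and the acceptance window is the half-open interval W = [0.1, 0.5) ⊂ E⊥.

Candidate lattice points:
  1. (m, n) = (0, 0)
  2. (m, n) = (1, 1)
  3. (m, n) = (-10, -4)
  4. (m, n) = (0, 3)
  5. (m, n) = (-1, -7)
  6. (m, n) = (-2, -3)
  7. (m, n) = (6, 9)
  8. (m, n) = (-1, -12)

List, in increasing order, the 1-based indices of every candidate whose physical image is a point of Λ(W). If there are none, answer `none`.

β' = (3−√13)/2 ≈ -0.30278.
candidate 1: (m,n)=(0,0) → π∥ = 0+0·β ≈ 0.00000, π⊥ = 0+0·β' ≈ 0.00000 ∉ [0.1, 0.5) ⇒ out
candidate 2: (m,n)=(1,1) → π∥ = 1+1·β ≈ 4.30278, π⊥ = 1+1·β' ≈ 0.69722 ∉ [0.1, 0.5) ⇒ out
candidate 3: (m,n)=(-10,-4) → π∥ = -10-4·β ≈ -23.21110, π⊥ = -10-4·β' ≈ -8.78890 ∉ [0.1, 0.5) ⇒ out
candidate 4: (m,n)=(0,3) → π∥ = 0+3·β ≈ 9.90833, π⊥ = 0+3·β' ≈ -0.90833 ∉ [0.1, 0.5) ⇒ out
candidate 5: (m,n)=(-1,-7) → π∥ = -1-7·β ≈ -24.11943, π⊥ = -1-7·β' ≈ 1.11943 ∉ [0.1, 0.5) ⇒ out
candidate 6: (m,n)=(-2,-3) → π∥ = -2-3·β ≈ -11.90833, π⊥ = -2-3·β' ≈ -1.09167 ∉ [0.1, 0.5) ⇒ out
candidate 7: (m,n)=(6,9) → π∥ = 6+9·β ≈ 35.72498, π⊥ = 6+9·β' ≈ 3.27502 ∉ [0.1, 0.5) ⇒ out
candidate 8: (m,n)=(-1,-12) → π∥ = -1-12·β ≈ -40.63331, π⊥ = -1-12·β' ≈ 2.63331 ∉ [0.1, 0.5) ⇒ out

none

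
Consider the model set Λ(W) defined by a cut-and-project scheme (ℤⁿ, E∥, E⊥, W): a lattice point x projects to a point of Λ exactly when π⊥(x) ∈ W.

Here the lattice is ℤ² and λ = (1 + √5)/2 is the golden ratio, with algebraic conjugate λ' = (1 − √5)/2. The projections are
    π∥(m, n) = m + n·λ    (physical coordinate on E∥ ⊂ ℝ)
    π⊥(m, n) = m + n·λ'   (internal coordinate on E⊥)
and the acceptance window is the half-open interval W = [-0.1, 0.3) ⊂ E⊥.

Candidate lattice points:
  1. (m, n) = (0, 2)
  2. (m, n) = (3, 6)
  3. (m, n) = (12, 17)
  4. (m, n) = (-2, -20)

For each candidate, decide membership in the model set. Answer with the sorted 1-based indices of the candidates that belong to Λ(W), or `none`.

Compute λ' = (1−√5)/2 = -0.618034, so π⊥(m,n) = m -0.618034·n.
[1] lift (0,2): star map gives -1.236068; window check -0.1 ≤ -1.236068 < 0.3 is false → out
[2] lift (3,6): star map gives -0.708204; window check -0.1 ≤ -0.708204 < 0.3 is false → out
[3] lift (12,17): star map gives 1.493422; window check -0.1 ≤ 1.493422 < 0.3 is false → out
[4] lift (-2,-20): star map gives 10.360680; window check -0.1 ≤ 10.360680 < 0.3 is false → out

none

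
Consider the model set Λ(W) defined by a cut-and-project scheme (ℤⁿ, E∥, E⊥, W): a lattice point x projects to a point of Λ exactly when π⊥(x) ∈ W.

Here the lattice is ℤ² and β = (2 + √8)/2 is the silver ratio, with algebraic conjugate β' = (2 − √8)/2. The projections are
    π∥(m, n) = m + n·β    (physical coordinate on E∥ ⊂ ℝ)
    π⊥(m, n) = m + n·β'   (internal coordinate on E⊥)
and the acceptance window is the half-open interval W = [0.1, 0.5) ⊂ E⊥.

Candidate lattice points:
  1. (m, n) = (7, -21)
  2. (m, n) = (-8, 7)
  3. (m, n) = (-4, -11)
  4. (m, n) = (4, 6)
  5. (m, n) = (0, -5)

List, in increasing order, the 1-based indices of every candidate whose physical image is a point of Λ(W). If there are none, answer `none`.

none

Compute β' = (2−√8)/2 = -0.4142, so π⊥(m,n) = m -0.4142·n.
[1] lift (7,-21): star map gives 15.6985; window check 0.1 ≤ 15.6985 < 0.5 is false → out
[2] lift (-8,7): star map gives -10.8995; window check 0.1 ≤ -10.8995 < 0.5 is false → out
[3] lift (-4,-11): star map gives 0.5563; window check 0.1 ≤ 0.5563 < 0.5 is false → out
[4] lift (4,6): star map gives 1.5147; window check 0.1 ≤ 1.5147 < 0.5 is false → out
[5] lift (0,-5): star map gives 2.0711; window check 0.1 ≤ 2.0711 < 0.5 is false → out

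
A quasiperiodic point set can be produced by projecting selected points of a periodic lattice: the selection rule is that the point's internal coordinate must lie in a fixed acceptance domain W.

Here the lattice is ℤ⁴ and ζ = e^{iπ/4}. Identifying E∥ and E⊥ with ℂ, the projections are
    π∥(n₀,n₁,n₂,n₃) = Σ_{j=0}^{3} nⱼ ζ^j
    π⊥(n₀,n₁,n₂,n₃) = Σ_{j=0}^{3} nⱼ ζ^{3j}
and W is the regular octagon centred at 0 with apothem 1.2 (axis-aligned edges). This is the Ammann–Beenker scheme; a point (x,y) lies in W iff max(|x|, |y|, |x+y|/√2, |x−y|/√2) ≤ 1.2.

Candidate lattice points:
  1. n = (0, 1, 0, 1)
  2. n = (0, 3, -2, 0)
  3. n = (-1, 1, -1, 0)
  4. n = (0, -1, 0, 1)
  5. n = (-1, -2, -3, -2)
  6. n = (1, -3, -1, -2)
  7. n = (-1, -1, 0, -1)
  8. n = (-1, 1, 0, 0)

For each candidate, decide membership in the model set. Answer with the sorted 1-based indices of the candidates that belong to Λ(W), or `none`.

π⊥(n) = n₀ + n₁ζ³ + n₂ζ⁶ + n₃ζ⁹ where ζ = e^{iπ/4}.
#1 (0, 1, 0, 1): internal (0.000000, 1.414214); octagon support 1.414214 vs apothem 1.2 → ∉ W
#2 (0, 3, -2, 0): internal (-2.121320, 4.121320); octagon support 4.414214 vs apothem 1.2 → ∉ W
#3 (-1, 1, -1, 0): internal (-1.707107, 1.707107); octagon support 2.414214 vs apothem 1.2 → ∉ W
#4 (0, -1, 0, 1): internal (1.414214, 0.000000); octagon support 1.414214 vs apothem 1.2 → ∉ W
#5 (-1, -2, -3, -2): internal (-1.000000, 0.171573); octagon support 1.000000 vs apothem 1.2 → ∈ W
#6 (1, -3, -1, -2): internal (1.707107, -2.535534); octagon support 3.000000 vs apothem 1.2 → ∉ W
#7 (-1, -1, 0, -1): internal (-1.000000, -1.414214); octagon support 1.707107 vs apothem 1.2 → ∉ W
#8 (-1, 1, 0, 0): internal (-1.707107, 0.707107); octagon support 1.707107 vs apothem 1.2 → ∉ W

5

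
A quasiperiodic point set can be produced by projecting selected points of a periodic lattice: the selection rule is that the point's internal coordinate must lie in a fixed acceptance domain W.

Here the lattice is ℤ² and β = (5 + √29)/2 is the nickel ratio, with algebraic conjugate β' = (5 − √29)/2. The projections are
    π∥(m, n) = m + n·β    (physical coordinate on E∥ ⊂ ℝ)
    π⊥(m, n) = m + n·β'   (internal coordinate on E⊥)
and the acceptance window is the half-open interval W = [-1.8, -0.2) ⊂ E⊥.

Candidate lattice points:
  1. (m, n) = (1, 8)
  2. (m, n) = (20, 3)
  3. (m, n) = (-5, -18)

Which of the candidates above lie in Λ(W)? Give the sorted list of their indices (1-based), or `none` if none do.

Compute β' = (5−√29)/2 = -0.1926, so π⊥(m,n) = m -0.1926·n.
[1] lift (1,8): star map gives -0.5407; window check -1.8 ≤ -0.5407 < -0.2 is true → IN Λ
[2] lift (20,3): star map gives 19.4223; window check -1.8 ≤ 19.4223 < -0.2 is false → out
[3] lift (-5,-18): star map gives -1.5335; window check -1.8 ≤ -1.5335 < -0.2 is true → IN Λ

1, 3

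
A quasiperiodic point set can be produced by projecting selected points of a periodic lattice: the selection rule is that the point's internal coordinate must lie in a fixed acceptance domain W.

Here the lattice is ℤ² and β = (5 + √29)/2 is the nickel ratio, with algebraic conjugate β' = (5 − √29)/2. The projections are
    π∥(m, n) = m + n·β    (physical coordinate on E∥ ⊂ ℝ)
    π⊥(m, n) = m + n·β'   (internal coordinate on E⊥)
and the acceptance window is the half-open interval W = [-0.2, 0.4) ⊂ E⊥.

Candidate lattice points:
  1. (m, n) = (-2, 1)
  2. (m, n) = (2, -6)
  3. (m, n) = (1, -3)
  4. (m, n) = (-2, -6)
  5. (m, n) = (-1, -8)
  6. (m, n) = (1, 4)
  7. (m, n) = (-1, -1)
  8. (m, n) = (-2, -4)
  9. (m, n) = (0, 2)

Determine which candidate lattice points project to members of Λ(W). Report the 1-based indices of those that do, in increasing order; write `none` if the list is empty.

6

Compute β' = (5−√29)/2 = -0.192582, so π⊥(m,n) = m -0.192582·n.
[1] lift (-2,1): star map gives -2.192582; window check -0.2 ≤ -2.192582 < 0.4 is false → out
[2] lift (2,-6): star map gives 3.155494; window check -0.2 ≤ 3.155494 < 0.4 is false → out
[3] lift (1,-3): star map gives 1.577747; window check -0.2 ≤ 1.577747 < 0.4 is false → out
[4] lift (-2,-6): star map gives -0.844506; window check -0.2 ≤ -0.844506 < 0.4 is false → out
[5] lift (-1,-8): star map gives 0.540659; window check -0.2 ≤ 0.540659 < 0.4 is false → out
[6] lift (1,4): star map gives 0.229670; window check -0.2 ≤ 0.229670 < 0.4 is true → IN Λ
[7] lift (-1,-1): star map gives -0.807418; window check -0.2 ≤ -0.807418 < 0.4 is false → out
[8] lift (-2,-4): star map gives -1.229670; window check -0.2 ≤ -1.229670 < 0.4 is false → out
[9] lift (0,2): star map gives -0.385165; window check -0.2 ≤ -0.385165 < 0.4 is false → out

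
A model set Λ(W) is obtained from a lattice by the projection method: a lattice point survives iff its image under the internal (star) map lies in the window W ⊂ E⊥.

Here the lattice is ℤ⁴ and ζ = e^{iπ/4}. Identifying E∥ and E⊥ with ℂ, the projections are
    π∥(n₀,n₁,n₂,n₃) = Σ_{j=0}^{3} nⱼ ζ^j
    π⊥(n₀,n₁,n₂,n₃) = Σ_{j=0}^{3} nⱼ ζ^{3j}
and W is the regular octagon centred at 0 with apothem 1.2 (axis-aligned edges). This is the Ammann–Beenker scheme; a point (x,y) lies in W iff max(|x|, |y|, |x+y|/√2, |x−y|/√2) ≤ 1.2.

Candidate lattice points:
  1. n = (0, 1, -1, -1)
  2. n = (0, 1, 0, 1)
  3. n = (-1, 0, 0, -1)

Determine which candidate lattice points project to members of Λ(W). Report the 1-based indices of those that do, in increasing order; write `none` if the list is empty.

Internal map: ζ^{3j} for j=0..3 gives (1,0), (−√2/2,√2/2), (0,−1), (√2/2,√2/2).
#1 (0, 1, -1, -1): internal (-1.41421, 1.00000); octagon support 1.70711 vs apothem 1.2 → ∉ W
#2 (0, 1, 0, 1): internal (0.00000, 1.41421); octagon support 1.41421 vs apothem 1.2 → ∉ W
#3 (-1, 0, 0, -1): internal (-1.70711, -0.70711); octagon support 1.70711 vs apothem 1.2 → ∉ W

none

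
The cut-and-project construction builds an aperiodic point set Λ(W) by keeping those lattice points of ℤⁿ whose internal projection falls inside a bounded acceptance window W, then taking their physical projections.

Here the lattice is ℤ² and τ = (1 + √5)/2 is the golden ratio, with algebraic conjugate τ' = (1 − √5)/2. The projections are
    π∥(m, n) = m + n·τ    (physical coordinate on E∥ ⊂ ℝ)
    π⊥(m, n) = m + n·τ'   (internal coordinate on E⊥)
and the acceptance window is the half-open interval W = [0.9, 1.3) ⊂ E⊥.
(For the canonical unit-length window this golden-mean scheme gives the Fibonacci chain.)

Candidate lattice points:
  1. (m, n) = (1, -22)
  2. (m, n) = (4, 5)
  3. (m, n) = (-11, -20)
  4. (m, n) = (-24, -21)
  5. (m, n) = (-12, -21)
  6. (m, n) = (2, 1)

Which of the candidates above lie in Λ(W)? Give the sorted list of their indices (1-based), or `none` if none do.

Compute τ' = (1−√5)/2 = -0.618034, so π⊥(m,n) = m -0.618034·n.
#1 (1,-22): internal coord 1 + (-22)·τ' = +14.596748; +14.596748 ∉ [0.9, 1.3) → out
#2 (4,5): internal coord 4 + (5)·τ' = +0.909830; +0.909830 ∈ [0.9, 1.3) → IN Λ
#3 (-11,-20): internal coord -11 + (-20)·τ' = +1.360680; +1.360680 ∉ [0.9, 1.3) → out
#4 (-24,-21): internal coord -24 + (-21)·τ' = -11.021286; -11.021286 ∉ [0.9, 1.3) → out
#5 (-12,-21): internal coord -12 + (-21)·τ' = +0.978714; +0.978714 ∈ [0.9, 1.3) → IN Λ
#6 (2,1): internal coord 2 + (1)·τ' = +1.381966; +1.381966 ∉ [0.9, 1.3) → out

2, 5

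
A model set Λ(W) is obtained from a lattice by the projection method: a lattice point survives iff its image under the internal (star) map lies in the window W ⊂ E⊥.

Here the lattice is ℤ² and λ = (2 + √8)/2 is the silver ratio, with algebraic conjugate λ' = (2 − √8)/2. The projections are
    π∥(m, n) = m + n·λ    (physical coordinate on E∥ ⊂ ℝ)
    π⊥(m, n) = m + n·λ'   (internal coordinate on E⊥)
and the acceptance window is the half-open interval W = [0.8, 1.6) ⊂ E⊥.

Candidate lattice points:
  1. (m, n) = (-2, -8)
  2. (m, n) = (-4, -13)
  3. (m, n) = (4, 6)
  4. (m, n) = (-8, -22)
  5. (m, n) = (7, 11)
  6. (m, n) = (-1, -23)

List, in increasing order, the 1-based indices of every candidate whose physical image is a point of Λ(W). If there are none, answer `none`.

1, 2, 3, 4

Compute λ' = (2−√8)/2 = -0.41421, so π⊥(m,n) = m -0.41421·n.
candidate 1: (m,n)=(-2,-8) → π∥ = -2-8·λ ≈ -21.31371, π⊥ = -2-8·λ' ≈ 1.31371 ∈ [0.8, 1.6) ⇒ IN Λ
candidate 2: (m,n)=(-4,-13) → π∥ = -4-13·λ ≈ -35.38478, π⊥ = -4-13·λ' ≈ 1.38478 ∈ [0.8, 1.6) ⇒ IN Λ
candidate 3: (m,n)=(4,6) → π∥ = 4+6·λ ≈ 18.48528, π⊥ = 4+6·λ' ≈ 1.51472 ∈ [0.8, 1.6) ⇒ IN Λ
candidate 4: (m,n)=(-8,-22) → π∥ = -8-22·λ ≈ -61.11270, π⊥ = -8-22·λ' ≈ 1.11270 ∈ [0.8, 1.6) ⇒ IN Λ
candidate 5: (m,n)=(7,11) → π∥ = 7+11·λ ≈ 33.55635, π⊥ = 7+11·λ' ≈ 2.44365 ∉ [0.8, 1.6) ⇒ out
candidate 6: (m,n)=(-1,-23) → π∥ = -1-23·λ ≈ -56.52691, π⊥ = -1-23·λ' ≈ 8.52691 ∉ [0.8, 1.6) ⇒ out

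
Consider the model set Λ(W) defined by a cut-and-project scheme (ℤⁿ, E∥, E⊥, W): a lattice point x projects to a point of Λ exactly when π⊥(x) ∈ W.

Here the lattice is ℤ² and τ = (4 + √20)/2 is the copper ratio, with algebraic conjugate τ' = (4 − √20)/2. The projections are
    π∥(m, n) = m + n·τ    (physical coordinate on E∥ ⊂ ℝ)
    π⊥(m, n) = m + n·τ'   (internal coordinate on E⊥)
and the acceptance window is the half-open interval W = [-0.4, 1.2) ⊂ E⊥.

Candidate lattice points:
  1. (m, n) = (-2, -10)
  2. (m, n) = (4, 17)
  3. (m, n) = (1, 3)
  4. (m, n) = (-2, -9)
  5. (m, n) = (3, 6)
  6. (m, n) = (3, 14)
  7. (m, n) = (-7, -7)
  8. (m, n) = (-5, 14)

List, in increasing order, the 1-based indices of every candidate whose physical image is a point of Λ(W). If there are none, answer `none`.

1, 2, 3, 4, 6

Compute τ' = (4−√20)/2 = -0.2361, so π⊥(m,n) = m -0.2361·n.
[1] lift (-2,-10): star map gives 0.3607; window check -0.4 ≤ 0.3607 < 1.2 is true → IN Λ
[2] lift (4,17): star map gives -0.0132; window check -0.4 ≤ -0.0132 < 1.2 is true → IN Λ
[3] lift (1,3): star map gives 0.2918; window check -0.4 ≤ 0.2918 < 1.2 is true → IN Λ
[4] lift (-2,-9): star map gives 0.1246; window check -0.4 ≤ 0.1246 < 1.2 is true → IN Λ
[5] lift (3,6): star map gives 1.5836; window check -0.4 ≤ 1.5836 < 1.2 is false → out
[6] lift (3,14): star map gives -0.3050; window check -0.4 ≤ -0.3050 < 1.2 is true → IN Λ
[7] lift (-7,-7): star map gives -5.3475; window check -0.4 ≤ -5.3475 < 1.2 is false → out
[8] lift (-5,14): star map gives -8.3050; window check -0.4 ≤ -8.3050 < 1.2 is false → out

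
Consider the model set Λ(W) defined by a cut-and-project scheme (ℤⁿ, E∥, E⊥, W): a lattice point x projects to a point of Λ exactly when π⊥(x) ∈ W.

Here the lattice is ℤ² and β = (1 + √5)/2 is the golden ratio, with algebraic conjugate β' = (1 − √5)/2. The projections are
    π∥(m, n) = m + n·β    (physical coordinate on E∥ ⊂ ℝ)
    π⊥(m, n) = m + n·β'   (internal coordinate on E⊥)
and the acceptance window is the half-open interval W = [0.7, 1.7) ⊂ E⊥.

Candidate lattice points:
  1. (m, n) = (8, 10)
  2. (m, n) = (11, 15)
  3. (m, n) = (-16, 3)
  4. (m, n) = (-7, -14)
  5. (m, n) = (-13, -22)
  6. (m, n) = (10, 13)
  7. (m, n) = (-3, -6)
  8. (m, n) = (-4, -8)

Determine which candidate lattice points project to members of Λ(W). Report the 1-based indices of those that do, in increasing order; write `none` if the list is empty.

4, 7, 8

β' = (1−√5)/2 ≈ -0.6180.
candidate 1: (m,n)=(8,10) → π∥ = 8+10·β ≈ 24.1803, π⊥ = 8+10·β' ≈ 1.8197 ∉ [0.7, 1.7) ⇒ out
candidate 2: (m,n)=(11,15) → π∥ = 11+15·β ≈ 35.2705, π⊥ = 11+15·β' ≈ 1.7295 ∉ [0.7, 1.7) ⇒ out
candidate 3: (m,n)=(-16,3) → π∥ = -16+3·β ≈ -11.1459, π⊥ = -16+3·β' ≈ -17.8541 ∉ [0.7, 1.7) ⇒ out
candidate 4: (m,n)=(-7,-14) → π∥ = -7-14·β ≈ -29.6525, π⊥ = -7-14·β' ≈ 1.6525 ∈ [0.7, 1.7) ⇒ IN Λ
candidate 5: (m,n)=(-13,-22) → π∥ = -13-22·β ≈ -48.5967, π⊥ = -13-22·β' ≈ 0.5967 ∉ [0.7, 1.7) ⇒ out
candidate 6: (m,n)=(10,13) → π∥ = 10+13·β ≈ 31.0344, π⊥ = 10+13·β' ≈ 1.9656 ∉ [0.7, 1.7) ⇒ out
candidate 7: (m,n)=(-3,-6) → π∥ = -3-6·β ≈ -12.7082, π⊥ = -3-6·β' ≈ 0.7082 ∈ [0.7, 1.7) ⇒ IN Λ
candidate 8: (m,n)=(-4,-8) → π∥ = -4-8·β ≈ -16.9443, π⊥ = -4-8·β' ≈ 0.9443 ∈ [0.7, 1.7) ⇒ IN Λ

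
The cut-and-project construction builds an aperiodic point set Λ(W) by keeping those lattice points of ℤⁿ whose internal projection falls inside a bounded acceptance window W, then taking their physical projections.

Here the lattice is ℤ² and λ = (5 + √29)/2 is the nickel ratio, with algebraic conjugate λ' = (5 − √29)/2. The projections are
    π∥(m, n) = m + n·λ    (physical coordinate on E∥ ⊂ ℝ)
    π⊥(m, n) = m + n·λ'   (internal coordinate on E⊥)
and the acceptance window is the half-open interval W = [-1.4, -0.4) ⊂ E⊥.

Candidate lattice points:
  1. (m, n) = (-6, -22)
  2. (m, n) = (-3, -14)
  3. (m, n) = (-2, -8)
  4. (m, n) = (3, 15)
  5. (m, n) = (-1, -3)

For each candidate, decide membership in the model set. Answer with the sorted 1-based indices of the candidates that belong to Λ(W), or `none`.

3, 5

Numerically λ ≈ 5.19258 and λ' = −1/λ ≈ -0.19258.
[1] lift (-6,-22): star map gives -1.76319; window check -1.4 ≤ -1.76319 < -0.4 is false → out
[2] lift (-3,-14): star map gives -0.30385; window check -1.4 ≤ -0.30385 < -0.4 is false → out
[3] lift (-2,-8): star map gives -0.45934; window check -1.4 ≤ -0.45934 < -0.4 is true → IN Λ
[4] lift (3,15): star map gives 0.11126; window check -1.4 ≤ 0.11126 < -0.4 is false → out
[5] lift (-1,-3): star map gives -0.42225; window check -1.4 ≤ -0.42225 < -0.4 is true → IN Λ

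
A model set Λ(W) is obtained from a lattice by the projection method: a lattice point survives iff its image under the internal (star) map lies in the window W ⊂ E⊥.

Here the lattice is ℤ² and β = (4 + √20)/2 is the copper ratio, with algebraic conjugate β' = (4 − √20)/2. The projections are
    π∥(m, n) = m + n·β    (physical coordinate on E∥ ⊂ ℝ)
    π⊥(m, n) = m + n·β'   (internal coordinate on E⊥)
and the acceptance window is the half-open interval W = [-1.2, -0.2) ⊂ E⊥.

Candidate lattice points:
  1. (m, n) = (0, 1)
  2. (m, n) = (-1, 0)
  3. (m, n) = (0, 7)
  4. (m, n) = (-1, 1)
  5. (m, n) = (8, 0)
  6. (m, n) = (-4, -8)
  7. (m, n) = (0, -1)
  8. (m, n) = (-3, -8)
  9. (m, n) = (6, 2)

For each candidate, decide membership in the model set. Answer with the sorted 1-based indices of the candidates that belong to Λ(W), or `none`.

1, 2, 8

Numerically β ≈ 4.23607 and β' = −1/β ≈ -0.23607.
candidate 1: (m,n)=(0,1) → π∥ = 0+1·β ≈ 4.23607, π⊥ = 0+1·β' ≈ -0.23607 ∈ [-1.2, -0.2) ⇒ IN Λ
candidate 2: (m,n)=(-1,0) → π∥ = -1+0·β ≈ -1.00000, π⊥ = -1+0·β' ≈ -1.00000 ∈ [-1.2, -0.2) ⇒ IN Λ
candidate 3: (m,n)=(0,7) → π∥ = 0+7·β ≈ 29.65248, π⊥ = 0+7·β' ≈ -1.65248 ∉ [-1.2, -0.2) ⇒ out
candidate 4: (m,n)=(-1,1) → π∥ = -1+1·β ≈ 3.23607, π⊥ = -1+1·β' ≈ -1.23607 ∉ [-1.2, -0.2) ⇒ out
candidate 5: (m,n)=(8,0) → π∥ = 8+0·β ≈ 8.00000, π⊥ = 8+0·β' ≈ 8.00000 ∉ [-1.2, -0.2) ⇒ out
candidate 6: (m,n)=(-4,-8) → π∥ = -4-8·β ≈ -37.88854, π⊥ = -4-8·β' ≈ -2.11146 ∉ [-1.2, -0.2) ⇒ out
candidate 7: (m,n)=(0,-1) → π∥ = 0-1·β ≈ -4.23607, π⊥ = 0-1·β' ≈ 0.23607 ∉ [-1.2, -0.2) ⇒ out
candidate 8: (m,n)=(-3,-8) → π∥ = -3-8·β ≈ -36.88854, π⊥ = -3-8·β' ≈ -1.11146 ∈ [-1.2, -0.2) ⇒ IN Λ
candidate 9: (m,n)=(6,2) → π∥ = 6+2·β ≈ 14.47214, π⊥ = 6+2·β' ≈ 5.52786 ∉ [-1.2, -0.2) ⇒ out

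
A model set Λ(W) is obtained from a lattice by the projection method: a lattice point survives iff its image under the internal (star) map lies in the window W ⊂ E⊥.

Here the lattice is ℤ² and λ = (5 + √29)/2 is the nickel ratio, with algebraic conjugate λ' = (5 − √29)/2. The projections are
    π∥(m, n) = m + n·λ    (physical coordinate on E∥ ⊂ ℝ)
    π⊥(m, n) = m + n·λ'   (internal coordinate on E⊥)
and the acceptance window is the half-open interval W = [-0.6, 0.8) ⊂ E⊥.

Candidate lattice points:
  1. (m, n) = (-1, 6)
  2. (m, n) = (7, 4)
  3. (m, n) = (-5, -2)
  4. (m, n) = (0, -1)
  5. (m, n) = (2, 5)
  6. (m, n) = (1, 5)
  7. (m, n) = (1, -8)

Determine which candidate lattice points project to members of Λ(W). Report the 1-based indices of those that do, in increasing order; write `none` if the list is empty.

λ' = (5−√29)/2 ≈ -0.192582.
[1] lift (-1,6): star map gives -2.155494; window check -0.6 ≤ -2.155494 < 0.8 is false → out
[2] lift (7,4): star map gives 6.229670; window check -0.6 ≤ 6.229670 < 0.8 is false → out
[3] lift (-5,-2): star map gives -4.614835; window check -0.6 ≤ -4.614835 < 0.8 is false → out
[4] lift (0,-1): star map gives 0.192582; window check -0.6 ≤ 0.192582 < 0.8 is true → IN Λ
[5] lift (2,5): star map gives 1.037088; window check -0.6 ≤ 1.037088 < 0.8 is false → out
[6] lift (1,5): star map gives 0.037088; window check -0.6 ≤ 0.037088 < 0.8 is true → IN Λ
[7] lift (1,-8): star map gives 2.540659; window check -0.6 ≤ 2.540659 < 0.8 is false → out

4, 6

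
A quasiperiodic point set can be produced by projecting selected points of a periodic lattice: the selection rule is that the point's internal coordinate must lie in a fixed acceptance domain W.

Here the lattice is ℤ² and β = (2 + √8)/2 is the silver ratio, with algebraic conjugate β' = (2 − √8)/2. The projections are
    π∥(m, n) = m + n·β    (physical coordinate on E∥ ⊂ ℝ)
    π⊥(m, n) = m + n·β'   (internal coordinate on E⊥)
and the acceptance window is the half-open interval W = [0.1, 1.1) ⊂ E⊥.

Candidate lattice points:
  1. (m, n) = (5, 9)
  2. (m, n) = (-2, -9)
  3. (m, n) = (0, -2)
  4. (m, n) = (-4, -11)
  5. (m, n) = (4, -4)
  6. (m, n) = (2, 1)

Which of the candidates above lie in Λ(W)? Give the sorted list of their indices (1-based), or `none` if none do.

3, 4

Compute β' = (2−√8)/2 = -0.41421, so π⊥(m,n) = m -0.41421·n.
#1 (5,9): internal coord 5 + (9)·β' = +1.27208; +1.27208 ∉ [0.1, 1.1) → out
#2 (-2,-9): internal coord -2 + (-9)·β' = +1.72792; +1.72792 ∉ [0.1, 1.1) → out
#3 (0,-2): internal coord 0 + (-2)·β' = +0.82843; +0.82843 ∈ [0.1, 1.1) → IN Λ
#4 (-4,-11): internal coord -4 + (-11)·β' = +0.55635; +0.55635 ∈ [0.1, 1.1) → IN Λ
#5 (4,-4): internal coord 4 + (-4)·β' = +5.65685; +5.65685 ∉ [0.1, 1.1) → out
#6 (2,1): internal coord 2 + (1)·β' = +1.58579; +1.58579 ∉ [0.1, 1.1) → out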